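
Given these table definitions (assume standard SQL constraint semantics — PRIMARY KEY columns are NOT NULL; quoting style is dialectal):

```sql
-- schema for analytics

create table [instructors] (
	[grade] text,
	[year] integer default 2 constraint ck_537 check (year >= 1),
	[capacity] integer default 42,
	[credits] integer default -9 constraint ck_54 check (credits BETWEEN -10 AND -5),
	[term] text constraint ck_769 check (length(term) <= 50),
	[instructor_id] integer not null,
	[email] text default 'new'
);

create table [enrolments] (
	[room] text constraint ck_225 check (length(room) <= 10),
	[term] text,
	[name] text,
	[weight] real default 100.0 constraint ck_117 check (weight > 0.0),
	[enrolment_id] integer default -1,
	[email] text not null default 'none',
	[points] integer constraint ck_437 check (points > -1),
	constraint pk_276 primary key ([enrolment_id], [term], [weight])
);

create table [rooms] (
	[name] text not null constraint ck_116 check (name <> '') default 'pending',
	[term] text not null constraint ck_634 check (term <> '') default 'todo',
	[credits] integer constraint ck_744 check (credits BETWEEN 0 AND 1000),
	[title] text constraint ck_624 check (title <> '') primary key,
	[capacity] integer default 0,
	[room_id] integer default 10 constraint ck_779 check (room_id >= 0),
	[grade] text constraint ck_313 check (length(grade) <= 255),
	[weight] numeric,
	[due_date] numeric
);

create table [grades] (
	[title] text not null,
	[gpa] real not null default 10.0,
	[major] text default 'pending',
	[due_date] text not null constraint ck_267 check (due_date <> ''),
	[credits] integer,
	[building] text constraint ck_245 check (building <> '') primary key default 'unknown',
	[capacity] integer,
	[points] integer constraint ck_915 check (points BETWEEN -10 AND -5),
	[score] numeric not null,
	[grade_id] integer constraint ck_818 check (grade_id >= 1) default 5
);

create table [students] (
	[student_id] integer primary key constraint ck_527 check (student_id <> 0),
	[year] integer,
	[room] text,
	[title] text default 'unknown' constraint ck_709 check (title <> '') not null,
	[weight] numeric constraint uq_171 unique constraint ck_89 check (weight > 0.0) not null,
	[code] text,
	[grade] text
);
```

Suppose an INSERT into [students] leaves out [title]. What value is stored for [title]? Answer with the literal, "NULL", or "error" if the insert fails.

title has an explicit DEFAULT 'unknown'.
When the column is omitted from an INSERT, that default is used.

'unknown'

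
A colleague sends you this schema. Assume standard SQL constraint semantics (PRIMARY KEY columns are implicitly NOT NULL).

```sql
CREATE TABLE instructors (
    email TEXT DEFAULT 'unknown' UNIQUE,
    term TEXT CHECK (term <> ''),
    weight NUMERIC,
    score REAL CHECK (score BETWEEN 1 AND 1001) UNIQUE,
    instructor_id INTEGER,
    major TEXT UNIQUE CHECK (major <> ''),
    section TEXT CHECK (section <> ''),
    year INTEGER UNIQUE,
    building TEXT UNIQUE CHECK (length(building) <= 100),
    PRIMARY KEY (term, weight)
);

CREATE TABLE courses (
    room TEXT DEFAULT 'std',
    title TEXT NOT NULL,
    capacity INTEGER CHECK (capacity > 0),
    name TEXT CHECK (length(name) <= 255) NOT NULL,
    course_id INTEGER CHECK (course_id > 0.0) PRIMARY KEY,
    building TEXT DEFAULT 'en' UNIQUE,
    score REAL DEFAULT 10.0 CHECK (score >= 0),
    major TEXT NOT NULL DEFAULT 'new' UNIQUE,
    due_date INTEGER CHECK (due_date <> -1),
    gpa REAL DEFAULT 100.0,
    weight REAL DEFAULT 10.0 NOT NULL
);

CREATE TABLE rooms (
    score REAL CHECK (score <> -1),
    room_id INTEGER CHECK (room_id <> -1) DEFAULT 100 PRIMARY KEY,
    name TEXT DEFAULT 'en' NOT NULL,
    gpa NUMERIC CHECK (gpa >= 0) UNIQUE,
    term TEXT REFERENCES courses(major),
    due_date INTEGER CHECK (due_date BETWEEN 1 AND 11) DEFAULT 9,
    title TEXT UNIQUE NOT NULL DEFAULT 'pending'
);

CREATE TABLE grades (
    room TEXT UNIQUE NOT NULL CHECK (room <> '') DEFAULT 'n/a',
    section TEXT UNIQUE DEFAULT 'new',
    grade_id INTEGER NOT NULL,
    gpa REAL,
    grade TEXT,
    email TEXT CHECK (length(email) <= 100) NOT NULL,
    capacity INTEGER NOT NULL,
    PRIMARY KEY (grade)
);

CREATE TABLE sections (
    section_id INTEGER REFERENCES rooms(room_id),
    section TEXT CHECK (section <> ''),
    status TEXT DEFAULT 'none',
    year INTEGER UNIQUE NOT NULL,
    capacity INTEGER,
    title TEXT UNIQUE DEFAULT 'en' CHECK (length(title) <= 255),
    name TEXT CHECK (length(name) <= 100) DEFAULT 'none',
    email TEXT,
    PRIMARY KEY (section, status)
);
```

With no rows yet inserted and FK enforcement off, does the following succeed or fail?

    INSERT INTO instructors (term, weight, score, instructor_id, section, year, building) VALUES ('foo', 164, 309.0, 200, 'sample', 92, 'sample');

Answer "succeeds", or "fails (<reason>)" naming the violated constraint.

succeeds

NOT NULL columns: term is supplied; weight is supplied.
CHECK constraints: 'foo' satisfies (term <> ''); 309.0 satisfies (score BETWEEN 1 AND 1001); 'sample' satisfies (section <> ''); 'sample' satisfies (length(building) <= 100).
No constraint is violated.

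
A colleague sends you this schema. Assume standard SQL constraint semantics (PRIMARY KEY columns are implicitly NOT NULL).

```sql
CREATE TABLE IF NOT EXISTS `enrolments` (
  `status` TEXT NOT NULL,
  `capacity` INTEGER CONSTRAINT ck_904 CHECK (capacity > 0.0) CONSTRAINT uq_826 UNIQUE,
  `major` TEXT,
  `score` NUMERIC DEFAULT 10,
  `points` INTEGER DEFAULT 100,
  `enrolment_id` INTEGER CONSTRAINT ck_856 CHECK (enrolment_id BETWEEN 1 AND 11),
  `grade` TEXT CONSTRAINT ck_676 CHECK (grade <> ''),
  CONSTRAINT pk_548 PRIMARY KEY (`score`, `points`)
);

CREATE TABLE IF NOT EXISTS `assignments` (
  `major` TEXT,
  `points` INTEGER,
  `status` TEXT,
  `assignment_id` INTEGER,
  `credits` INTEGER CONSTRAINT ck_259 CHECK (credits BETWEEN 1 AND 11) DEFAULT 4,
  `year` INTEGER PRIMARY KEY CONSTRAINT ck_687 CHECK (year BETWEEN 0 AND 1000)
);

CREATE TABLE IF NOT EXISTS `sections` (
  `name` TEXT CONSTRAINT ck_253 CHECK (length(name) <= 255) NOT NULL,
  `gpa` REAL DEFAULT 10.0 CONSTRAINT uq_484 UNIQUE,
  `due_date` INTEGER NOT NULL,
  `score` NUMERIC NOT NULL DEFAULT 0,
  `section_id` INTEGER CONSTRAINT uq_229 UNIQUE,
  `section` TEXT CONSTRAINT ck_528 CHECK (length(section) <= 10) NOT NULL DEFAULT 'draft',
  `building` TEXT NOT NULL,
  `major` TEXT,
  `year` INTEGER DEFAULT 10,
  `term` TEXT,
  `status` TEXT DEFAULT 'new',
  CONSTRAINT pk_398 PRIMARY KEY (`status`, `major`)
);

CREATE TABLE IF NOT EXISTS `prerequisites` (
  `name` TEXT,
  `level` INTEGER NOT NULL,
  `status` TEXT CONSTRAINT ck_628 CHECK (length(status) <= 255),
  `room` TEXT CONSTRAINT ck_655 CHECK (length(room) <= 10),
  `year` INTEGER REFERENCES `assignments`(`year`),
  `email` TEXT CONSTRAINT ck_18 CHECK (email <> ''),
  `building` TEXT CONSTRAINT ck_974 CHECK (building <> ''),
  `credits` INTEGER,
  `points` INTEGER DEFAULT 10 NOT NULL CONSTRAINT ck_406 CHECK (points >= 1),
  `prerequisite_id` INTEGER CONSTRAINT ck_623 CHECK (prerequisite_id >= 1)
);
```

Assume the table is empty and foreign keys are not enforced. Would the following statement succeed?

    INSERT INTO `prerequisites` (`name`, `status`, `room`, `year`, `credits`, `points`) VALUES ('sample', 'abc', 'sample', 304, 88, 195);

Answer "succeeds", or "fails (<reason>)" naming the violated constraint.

fails (NOT NULL on level)

level is omitted from the column list and has no DEFAULT, so it would receive NULL.
But level is declared NOT NULL.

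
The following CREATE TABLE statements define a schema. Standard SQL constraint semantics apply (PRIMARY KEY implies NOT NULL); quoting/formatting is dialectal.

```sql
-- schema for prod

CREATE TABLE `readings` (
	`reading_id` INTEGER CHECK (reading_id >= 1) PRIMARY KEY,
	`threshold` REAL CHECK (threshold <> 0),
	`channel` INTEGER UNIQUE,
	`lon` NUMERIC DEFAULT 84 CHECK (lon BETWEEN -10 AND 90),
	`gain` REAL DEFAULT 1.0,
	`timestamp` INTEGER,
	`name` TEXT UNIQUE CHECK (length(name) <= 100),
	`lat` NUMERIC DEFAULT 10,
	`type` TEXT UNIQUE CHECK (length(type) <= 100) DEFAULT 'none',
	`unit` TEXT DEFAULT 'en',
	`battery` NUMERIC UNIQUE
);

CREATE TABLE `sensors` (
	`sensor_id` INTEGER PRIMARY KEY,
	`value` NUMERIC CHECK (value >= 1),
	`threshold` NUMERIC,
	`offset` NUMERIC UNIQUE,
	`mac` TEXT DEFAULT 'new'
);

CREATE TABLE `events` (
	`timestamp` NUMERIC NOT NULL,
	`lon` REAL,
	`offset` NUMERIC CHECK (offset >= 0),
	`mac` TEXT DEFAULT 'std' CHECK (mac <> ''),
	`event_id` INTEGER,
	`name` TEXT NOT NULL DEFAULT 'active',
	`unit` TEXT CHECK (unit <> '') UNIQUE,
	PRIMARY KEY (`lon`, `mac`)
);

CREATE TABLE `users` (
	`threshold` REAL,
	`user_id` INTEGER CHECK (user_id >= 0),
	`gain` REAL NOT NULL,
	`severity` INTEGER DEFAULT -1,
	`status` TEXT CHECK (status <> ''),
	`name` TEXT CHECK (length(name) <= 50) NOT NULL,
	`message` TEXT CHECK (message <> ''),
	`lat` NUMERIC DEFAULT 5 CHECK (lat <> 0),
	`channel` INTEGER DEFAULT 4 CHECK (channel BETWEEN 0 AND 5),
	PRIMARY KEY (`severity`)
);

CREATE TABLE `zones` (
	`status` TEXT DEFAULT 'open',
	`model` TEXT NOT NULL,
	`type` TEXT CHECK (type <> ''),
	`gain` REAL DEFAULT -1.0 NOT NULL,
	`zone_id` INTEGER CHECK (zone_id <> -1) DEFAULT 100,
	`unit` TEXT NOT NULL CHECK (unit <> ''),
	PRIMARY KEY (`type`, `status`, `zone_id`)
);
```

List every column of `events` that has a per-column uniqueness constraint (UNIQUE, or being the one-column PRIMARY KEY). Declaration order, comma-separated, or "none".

unit

- timestamp: no UNIQUE or single-column PK constraint.
- lon: part of a composite PRIMARY KEY — only the tuple is unique, not this column on its own.
- offset: no UNIQUE or single-column PK constraint.
- mac: part of a composite PRIMARY KEY — only the tuple is unique, not this column on its own.
- event_id: no UNIQUE or single-column PK constraint.
- name: no UNIQUE or single-column PK constraint.
- unit: declared UNIQUE → unique.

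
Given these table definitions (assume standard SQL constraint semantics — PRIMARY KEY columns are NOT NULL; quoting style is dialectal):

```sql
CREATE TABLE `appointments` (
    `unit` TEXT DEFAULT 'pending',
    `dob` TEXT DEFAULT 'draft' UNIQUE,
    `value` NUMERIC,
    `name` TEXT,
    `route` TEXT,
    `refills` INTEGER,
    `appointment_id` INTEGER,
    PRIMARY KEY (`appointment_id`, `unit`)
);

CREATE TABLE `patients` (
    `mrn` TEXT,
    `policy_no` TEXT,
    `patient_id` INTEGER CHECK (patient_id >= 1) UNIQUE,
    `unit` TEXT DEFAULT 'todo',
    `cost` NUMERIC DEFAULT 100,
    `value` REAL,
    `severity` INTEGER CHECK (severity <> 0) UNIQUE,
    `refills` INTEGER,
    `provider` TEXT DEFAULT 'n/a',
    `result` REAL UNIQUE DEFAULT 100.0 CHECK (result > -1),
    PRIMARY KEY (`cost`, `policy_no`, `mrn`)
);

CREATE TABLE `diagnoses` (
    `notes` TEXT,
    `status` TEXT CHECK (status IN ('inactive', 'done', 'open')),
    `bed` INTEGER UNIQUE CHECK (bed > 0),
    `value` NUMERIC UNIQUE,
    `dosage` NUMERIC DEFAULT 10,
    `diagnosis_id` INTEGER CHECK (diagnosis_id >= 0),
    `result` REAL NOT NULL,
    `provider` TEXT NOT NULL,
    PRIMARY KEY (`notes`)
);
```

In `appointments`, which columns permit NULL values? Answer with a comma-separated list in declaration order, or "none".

- unit: part of the PRIMARY KEY, which implies NOT NULL → not nullable.
- dob: UNIQUE does not imply NOT NULL → nullable.
- value: no NOT NULL constraint applies → nullable.
- name: no NOT NULL constraint applies → nullable.
- route: no NOT NULL constraint applies → nullable.
- refills: no NOT NULL constraint applies → nullable.
- appointment_id: part of the PRIMARY KEY, which implies NOT NULL → not nullable.

dob, value, name, route, refills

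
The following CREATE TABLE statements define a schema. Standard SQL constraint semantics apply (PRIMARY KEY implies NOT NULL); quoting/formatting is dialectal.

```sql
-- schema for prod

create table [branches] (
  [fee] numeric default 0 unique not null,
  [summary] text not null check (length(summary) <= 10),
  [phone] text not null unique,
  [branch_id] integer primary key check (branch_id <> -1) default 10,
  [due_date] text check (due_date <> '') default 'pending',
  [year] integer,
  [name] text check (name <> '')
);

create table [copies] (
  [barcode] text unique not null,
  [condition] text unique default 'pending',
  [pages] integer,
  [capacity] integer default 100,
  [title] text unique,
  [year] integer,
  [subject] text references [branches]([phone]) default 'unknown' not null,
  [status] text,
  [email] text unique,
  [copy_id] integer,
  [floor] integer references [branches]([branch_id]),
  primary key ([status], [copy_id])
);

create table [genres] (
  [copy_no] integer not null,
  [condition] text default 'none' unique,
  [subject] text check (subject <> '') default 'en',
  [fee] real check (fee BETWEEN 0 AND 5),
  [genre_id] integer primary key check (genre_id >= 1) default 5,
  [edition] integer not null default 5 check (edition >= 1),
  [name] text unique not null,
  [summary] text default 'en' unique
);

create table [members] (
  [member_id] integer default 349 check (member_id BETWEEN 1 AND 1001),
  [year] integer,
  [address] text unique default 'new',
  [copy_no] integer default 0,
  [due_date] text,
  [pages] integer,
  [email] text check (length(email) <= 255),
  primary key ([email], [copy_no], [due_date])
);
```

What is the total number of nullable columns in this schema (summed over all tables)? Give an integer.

18

branches: 3 nullable (due_date, year, name — PK (branch_id) and explicit NOT NULL columns excluded).
copies: 7 nullable (condition, pages, capacity, title, year, email, floor — PK (status, copy_id) and explicit NOT NULL columns excluded).
genres: 4 nullable (condition, subject, fee, summary — PK (genre_id) and explicit NOT NULL columns excluded).
members: 4 nullable (member_id, year, address, pages — PK (email, copy_no, due_date) and explicit NOT NULL columns excluded).
Total: 3 + 7 + 4 + 4 = 18.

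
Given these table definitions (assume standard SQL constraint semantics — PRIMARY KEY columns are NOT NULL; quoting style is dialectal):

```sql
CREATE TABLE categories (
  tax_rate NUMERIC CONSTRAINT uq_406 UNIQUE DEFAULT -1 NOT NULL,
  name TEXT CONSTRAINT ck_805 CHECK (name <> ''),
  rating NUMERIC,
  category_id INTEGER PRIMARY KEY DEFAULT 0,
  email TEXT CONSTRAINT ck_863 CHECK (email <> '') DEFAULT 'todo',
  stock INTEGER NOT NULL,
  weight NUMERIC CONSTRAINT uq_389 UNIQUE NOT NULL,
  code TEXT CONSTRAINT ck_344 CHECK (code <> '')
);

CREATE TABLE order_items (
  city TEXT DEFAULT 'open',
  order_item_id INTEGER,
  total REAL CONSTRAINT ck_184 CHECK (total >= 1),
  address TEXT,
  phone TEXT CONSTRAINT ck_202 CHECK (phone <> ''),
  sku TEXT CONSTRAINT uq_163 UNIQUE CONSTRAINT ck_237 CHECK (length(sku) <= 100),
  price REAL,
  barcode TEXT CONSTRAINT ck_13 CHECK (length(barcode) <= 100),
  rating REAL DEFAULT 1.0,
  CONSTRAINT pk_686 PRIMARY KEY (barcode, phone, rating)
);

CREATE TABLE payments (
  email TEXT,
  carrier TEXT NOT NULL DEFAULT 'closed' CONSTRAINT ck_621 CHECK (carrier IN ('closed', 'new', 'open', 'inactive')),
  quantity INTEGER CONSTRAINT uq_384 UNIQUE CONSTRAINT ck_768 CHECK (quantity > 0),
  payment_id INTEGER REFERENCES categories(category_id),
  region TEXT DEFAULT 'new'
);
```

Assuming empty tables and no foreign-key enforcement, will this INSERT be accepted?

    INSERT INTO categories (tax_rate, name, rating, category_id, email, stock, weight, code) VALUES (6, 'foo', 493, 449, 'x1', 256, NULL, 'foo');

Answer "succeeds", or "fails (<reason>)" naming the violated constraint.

fails (NOT NULL on weight)

weight is explicitly set to NULL, but weight is declared NOT NULL.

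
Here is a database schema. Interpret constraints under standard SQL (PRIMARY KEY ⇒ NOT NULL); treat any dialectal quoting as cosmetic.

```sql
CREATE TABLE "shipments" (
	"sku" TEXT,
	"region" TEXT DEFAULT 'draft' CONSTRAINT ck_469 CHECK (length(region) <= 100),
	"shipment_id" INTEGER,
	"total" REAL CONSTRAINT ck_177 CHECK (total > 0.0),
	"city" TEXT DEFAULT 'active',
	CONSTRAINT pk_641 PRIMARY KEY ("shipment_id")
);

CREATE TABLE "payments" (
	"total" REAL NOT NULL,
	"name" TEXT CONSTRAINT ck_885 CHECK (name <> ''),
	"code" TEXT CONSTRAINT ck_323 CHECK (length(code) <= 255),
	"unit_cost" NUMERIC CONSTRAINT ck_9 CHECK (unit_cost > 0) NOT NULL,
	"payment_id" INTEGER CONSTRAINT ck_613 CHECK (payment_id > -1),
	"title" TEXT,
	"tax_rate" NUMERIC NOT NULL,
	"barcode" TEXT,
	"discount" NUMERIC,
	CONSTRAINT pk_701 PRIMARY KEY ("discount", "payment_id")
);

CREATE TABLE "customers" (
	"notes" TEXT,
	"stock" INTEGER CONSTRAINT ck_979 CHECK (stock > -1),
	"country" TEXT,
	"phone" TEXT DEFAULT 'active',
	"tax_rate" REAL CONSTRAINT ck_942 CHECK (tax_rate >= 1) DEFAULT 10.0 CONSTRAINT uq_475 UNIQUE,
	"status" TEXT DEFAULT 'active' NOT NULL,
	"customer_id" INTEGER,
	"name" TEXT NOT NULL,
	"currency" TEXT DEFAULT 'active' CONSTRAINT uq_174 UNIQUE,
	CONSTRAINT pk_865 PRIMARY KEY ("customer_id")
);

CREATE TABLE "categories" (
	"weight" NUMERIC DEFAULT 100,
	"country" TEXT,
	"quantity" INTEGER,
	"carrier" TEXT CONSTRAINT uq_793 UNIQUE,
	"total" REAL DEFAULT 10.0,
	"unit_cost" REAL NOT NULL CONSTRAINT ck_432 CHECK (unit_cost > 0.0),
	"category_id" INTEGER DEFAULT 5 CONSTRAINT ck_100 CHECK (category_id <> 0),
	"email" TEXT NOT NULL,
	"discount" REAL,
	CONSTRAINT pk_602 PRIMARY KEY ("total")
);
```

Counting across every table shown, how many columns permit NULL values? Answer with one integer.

shipments: 4 nullable (sku, region, total, city — PK (shipment_id) and explicit NOT NULL columns excluded).
payments: 4 nullable (name, code, title, barcode — PK (discount, payment_id) and explicit NOT NULL columns excluded).
customers: 6 nullable (notes, stock, country, phone, tax_rate, currency — PK (customer_id) and explicit NOT NULL columns excluded).
categories: 6 nullable (weight, country, quantity, carrier, category_id, discount — PK (total) and explicit NOT NULL columns excluded).
Total: 4 + 4 + 6 + 6 = 20.

20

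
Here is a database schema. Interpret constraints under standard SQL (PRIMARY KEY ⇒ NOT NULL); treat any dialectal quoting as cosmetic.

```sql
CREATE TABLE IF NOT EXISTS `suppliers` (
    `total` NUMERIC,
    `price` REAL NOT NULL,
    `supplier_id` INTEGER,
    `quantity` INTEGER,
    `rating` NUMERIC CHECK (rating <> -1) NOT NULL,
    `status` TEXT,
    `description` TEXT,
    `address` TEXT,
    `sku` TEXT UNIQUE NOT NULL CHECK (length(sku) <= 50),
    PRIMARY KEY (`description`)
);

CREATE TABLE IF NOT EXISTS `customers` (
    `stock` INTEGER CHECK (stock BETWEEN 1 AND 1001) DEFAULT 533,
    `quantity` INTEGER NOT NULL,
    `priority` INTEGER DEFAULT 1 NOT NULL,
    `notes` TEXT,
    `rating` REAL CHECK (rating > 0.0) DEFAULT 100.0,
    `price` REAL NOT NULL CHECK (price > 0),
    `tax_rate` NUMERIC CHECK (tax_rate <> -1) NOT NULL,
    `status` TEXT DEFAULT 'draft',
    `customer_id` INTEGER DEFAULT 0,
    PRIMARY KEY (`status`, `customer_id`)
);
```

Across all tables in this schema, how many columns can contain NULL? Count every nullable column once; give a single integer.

suppliers: 5 nullable (total, supplier_id, quantity, status, address — PK (description) and explicit NOT NULL columns excluded).
customers: 3 nullable (stock, notes, rating — PK (status, customer_id) and explicit NOT NULL columns excluded).
Total: 5 + 3 = 8.

8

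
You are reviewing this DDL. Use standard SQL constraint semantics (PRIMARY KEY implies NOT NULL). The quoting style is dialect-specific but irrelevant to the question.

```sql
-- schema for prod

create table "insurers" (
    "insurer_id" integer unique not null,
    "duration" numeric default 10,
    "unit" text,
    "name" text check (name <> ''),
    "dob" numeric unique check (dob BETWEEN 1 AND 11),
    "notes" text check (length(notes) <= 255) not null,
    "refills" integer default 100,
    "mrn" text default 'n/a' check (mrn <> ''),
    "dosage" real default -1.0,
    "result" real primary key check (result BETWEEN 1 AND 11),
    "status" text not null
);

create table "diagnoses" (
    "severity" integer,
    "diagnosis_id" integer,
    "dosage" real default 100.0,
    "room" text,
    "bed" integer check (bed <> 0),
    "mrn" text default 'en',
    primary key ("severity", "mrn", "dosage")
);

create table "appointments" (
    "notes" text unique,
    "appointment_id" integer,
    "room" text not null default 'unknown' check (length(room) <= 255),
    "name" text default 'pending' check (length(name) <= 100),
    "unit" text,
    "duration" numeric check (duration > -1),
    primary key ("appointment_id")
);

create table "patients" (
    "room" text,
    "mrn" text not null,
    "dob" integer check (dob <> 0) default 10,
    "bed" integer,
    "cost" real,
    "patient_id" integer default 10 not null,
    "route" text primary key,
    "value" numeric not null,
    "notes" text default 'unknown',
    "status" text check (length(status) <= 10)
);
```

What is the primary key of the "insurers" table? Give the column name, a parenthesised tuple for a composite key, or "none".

result

result is declared PRIMARY KEY inline on the column.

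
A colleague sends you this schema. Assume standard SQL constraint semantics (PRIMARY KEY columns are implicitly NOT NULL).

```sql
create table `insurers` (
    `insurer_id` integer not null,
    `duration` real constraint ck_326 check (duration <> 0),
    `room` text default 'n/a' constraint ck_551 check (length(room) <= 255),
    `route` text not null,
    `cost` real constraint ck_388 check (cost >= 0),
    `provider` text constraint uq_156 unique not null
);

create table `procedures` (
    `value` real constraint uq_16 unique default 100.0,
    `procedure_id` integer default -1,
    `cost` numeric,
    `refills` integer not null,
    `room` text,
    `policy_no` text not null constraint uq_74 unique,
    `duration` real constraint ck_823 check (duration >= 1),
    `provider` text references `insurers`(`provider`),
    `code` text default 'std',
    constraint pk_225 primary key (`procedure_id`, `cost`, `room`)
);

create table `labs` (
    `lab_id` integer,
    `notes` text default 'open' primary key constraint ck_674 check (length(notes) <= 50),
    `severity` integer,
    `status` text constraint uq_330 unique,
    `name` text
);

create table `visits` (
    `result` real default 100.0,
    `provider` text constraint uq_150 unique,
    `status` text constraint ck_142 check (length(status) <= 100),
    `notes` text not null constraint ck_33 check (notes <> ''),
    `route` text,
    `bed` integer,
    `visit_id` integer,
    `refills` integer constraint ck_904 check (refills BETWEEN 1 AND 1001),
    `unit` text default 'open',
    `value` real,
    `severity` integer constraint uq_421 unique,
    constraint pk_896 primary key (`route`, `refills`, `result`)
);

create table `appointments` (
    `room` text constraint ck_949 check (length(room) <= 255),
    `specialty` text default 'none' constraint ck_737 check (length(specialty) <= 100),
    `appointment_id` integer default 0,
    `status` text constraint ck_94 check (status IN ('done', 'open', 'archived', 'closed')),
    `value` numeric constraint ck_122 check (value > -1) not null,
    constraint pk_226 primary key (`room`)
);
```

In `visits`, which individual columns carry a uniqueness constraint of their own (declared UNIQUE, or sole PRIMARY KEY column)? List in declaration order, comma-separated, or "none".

- result: part of a composite PRIMARY KEY — only the tuple is unique, not this column on its own.
- provider: declared UNIQUE → unique.
- status: no UNIQUE or single-column PK constraint.
- notes: no UNIQUE or single-column PK constraint.
- route: part of a composite PRIMARY KEY — only the tuple is unique, not this column on its own.
- bed: no UNIQUE or single-column PK constraint.
- visit_id: no UNIQUE or single-column PK constraint.
- refills: part of a composite PRIMARY KEY — only the tuple is unique, not this column on its own.
- unit: no UNIQUE or single-column PK constraint.
- value: no UNIQUE or single-column PK constraint.
- severity: declared UNIQUE → unique.

provider, severity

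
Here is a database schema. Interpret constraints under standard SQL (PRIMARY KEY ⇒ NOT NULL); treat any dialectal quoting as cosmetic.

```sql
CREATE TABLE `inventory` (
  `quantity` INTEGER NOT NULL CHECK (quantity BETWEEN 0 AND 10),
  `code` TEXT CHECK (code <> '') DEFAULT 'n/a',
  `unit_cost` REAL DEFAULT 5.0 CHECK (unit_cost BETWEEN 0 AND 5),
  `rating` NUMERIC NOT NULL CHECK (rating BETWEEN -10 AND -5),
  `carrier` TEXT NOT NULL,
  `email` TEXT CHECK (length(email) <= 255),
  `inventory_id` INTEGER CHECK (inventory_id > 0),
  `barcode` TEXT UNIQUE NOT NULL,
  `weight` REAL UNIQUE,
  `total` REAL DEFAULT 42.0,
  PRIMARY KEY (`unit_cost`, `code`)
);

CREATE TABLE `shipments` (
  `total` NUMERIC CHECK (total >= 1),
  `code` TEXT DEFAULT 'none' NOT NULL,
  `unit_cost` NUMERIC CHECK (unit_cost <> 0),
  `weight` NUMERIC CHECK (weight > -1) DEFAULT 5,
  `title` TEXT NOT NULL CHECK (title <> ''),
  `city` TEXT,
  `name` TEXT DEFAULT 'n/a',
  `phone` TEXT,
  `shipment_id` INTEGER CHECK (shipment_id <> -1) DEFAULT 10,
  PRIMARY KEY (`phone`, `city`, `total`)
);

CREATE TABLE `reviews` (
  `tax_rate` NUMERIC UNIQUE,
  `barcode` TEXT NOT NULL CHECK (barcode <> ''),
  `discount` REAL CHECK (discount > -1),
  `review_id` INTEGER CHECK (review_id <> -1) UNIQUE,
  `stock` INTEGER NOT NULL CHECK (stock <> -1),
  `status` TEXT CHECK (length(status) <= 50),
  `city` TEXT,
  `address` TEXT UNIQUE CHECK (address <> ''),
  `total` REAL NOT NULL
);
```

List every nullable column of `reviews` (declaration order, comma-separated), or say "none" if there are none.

tax_rate, discount, review_id, status, city, address

- tax_rate: UNIQUE does not imply NOT NULL → nullable.
- barcode: declared NOT NULL → not nullable.
- discount: CHECK does not forbid NULL (a CHECK constraint passes when its expression is NULL) → nullable.
- review_id: CHECK does not forbid NULL (a CHECK constraint passes when its expression is NULL) → nullable.
- stock: declared NOT NULL → not nullable.
- status: CHECK does not forbid NULL (a CHECK constraint passes when its expression is NULL) → nullable.
- city: no NOT NULL constraint applies → nullable.
- address: CHECK does not forbid NULL (a CHECK constraint passes when its expression is NULL) → nullable.
- total: declared NOT NULL → not nullable.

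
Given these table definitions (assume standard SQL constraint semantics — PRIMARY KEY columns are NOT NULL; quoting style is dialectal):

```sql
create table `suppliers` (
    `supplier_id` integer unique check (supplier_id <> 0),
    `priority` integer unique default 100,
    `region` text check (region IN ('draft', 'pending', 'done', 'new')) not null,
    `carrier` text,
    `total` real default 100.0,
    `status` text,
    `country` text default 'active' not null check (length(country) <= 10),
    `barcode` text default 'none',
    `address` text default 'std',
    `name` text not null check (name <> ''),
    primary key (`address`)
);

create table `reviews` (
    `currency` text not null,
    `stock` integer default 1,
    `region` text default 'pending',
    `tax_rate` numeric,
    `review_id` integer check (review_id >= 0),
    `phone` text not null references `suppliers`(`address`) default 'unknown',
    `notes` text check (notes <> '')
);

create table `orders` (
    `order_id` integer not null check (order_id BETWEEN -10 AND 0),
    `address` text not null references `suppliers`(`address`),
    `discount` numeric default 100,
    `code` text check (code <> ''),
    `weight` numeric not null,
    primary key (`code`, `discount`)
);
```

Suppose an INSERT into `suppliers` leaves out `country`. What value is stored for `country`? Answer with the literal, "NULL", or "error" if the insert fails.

country has an explicit DEFAULT 'active'.
When the column is omitted from an INSERT, that default is used.

'active'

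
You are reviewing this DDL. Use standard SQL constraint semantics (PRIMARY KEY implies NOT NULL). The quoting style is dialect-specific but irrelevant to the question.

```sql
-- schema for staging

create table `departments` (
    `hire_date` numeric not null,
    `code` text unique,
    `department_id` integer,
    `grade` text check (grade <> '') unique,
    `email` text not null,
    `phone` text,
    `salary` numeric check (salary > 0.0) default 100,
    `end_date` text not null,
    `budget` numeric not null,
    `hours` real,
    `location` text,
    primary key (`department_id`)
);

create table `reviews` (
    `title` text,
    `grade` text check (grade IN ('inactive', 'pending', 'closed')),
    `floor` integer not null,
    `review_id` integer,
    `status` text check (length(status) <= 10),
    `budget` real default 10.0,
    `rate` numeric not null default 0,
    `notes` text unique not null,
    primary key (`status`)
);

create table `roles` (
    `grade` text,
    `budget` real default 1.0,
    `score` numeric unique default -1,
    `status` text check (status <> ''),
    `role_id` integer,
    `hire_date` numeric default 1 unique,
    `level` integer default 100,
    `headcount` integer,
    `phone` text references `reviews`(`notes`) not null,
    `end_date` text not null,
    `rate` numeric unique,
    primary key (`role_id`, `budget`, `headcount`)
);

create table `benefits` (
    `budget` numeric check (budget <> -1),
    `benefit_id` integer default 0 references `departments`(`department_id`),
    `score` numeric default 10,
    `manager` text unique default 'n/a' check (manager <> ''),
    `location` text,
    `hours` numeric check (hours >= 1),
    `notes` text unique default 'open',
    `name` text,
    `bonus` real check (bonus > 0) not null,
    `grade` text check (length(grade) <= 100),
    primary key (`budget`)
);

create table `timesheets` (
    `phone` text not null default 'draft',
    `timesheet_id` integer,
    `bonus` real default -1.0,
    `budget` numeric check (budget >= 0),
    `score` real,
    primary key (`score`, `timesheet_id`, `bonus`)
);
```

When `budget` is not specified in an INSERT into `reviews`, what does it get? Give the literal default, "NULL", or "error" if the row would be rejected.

10.0

budget has an explicit DEFAULT 10.0.
When the column is omitted from an INSERT, that default is used.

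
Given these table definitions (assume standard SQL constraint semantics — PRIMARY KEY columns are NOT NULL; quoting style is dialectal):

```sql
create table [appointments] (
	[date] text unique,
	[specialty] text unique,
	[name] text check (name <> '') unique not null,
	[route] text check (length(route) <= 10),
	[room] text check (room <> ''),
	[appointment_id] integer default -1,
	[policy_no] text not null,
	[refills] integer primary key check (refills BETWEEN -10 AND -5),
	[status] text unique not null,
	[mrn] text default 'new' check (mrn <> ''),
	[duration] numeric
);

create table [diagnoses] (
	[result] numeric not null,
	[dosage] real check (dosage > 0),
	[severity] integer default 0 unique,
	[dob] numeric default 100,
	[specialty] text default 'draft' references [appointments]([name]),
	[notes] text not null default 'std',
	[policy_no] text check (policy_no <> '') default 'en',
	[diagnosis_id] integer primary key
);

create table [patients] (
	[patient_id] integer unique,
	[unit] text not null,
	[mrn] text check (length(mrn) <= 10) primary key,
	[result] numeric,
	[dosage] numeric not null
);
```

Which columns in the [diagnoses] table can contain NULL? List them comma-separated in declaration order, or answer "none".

- result: declared NOT NULL → not nullable.
- dosage: CHECK does not forbid NULL (a CHECK constraint passes when its expression is NULL) → nullable.
- severity: UNIQUE does not imply NOT NULL → nullable.
- dob: DEFAULT only fills an omitted column; an explicit NULL is still allowed → nullable.
- specialty: a foreign key column may be NULL unless separately constrained → nullable.
- notes: declared NOT NULL → not nullable.
- policy_no: CHECK does not forbid NULL (a CHECK constraint passes when its expression is NULL) → nullable.
- diagnosis_id: part of the PRIMARY KEY, which implies NOT NULL → not nullable.

dosage, severity, dob, specialty, policy_no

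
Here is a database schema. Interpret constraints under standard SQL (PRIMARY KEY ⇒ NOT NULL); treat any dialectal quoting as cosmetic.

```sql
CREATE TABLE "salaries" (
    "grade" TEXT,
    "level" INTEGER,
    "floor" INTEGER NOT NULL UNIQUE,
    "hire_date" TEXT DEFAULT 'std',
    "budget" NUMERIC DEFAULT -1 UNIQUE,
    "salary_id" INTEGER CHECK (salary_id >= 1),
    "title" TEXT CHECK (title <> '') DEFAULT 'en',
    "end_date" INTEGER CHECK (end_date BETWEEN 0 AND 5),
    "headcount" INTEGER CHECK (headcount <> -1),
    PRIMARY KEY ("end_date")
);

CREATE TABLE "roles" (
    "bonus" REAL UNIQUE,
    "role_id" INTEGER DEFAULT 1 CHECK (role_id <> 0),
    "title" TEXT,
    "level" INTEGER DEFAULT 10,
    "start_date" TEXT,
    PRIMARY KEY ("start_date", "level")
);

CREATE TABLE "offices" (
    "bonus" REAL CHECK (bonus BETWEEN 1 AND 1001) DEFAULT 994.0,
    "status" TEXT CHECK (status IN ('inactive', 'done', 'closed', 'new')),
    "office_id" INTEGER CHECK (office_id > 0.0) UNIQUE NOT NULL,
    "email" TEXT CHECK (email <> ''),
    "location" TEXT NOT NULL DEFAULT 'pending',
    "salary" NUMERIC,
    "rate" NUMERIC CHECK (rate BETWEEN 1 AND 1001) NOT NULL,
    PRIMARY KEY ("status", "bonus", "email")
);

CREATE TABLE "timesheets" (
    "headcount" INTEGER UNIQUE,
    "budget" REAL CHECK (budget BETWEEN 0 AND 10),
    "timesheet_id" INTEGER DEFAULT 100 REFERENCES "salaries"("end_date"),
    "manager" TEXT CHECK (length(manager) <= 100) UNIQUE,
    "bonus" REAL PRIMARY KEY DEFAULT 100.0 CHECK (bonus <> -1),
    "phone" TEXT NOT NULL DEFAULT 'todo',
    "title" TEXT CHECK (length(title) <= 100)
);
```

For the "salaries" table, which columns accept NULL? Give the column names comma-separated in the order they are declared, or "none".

grade, level, hire_date, budget, salary_id, title, headcount

- grade: no NOT NULL constraint applies → nullable.
- level: no NOT NULL constraint applies → nullable.
- floor: declared NOT NULL → not nullable.
- hire_date: DEFAULT only fills an omitted column; an explicit NULL is still allowed → nullable.
- budget: UNIQUE does not imply NOT NULL → nullable.
- salary_id: CHECK does not forbid NULL (a CHECK constraint passes when its expression is NULL) → nullable.
- title: CHECK does not forbid NULL (a CHECK constraint passes when its expression is NULL) → nullable.
- end_date: part of the PRIMARY KEY, which implies NOT NULL → not nullable.
- headcount: CHECK does not forbid NULL (a CHECK constraint passes when its expression is NULL) → nullable.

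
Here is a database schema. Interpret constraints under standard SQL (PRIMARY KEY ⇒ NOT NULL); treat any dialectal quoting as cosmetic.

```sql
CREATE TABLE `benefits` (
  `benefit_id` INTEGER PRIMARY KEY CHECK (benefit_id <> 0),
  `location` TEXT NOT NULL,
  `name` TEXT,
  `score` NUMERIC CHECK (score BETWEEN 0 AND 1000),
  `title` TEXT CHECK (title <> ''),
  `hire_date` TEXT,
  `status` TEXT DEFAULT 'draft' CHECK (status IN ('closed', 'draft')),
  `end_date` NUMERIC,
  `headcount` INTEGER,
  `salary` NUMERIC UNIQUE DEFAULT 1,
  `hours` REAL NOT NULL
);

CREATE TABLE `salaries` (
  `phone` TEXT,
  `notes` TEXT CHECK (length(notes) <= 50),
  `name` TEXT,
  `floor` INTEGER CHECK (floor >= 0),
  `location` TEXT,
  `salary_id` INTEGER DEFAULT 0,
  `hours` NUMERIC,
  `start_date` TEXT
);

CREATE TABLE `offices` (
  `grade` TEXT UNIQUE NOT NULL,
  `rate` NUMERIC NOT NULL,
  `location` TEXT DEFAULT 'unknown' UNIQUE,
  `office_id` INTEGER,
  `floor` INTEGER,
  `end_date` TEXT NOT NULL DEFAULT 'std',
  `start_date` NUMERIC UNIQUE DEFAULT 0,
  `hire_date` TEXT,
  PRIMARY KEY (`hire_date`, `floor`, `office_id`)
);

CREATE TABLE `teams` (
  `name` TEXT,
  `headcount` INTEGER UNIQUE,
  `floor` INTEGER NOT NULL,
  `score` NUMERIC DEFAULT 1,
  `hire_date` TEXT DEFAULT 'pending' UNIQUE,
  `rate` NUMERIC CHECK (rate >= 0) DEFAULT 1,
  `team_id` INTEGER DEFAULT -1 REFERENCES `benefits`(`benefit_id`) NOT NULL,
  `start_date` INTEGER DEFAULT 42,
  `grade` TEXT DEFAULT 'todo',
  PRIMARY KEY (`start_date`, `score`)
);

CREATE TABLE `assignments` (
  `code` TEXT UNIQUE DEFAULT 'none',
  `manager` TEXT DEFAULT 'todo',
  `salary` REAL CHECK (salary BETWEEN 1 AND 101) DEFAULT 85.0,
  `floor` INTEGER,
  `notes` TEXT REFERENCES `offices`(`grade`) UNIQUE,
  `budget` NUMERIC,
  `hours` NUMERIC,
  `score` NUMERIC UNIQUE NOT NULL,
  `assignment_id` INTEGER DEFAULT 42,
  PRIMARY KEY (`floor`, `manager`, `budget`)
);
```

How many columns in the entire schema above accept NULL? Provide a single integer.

benefits: 8 nullable (name, score, title, hire_date, status, end_date, headcount, salary — PK (benefit_id) and explicit NOT NULL columns excluded).
salaries: 8 nullable (phone, notes, name, floor, location, salary_id, hours, start_date — PK none and explicit NOT NULL columns excluded).
offices: 2 nullable (location, start_date — PK (hire_date, floor, office_id) and explicit NOT NULL columns excluded).
teams: 5 nullable (name, headcount, hire_date, rate, grade — PK (start_date, score) and explicit NOT NULL columns excluded).
assignments: 5 nullable (code, salary, notes, hours, assignment_id — PK (floor, manager, budget) and explicit NOT NULL columns excluded).
Total: 8 + 8 + 2 + 5 + 5 = 28.

28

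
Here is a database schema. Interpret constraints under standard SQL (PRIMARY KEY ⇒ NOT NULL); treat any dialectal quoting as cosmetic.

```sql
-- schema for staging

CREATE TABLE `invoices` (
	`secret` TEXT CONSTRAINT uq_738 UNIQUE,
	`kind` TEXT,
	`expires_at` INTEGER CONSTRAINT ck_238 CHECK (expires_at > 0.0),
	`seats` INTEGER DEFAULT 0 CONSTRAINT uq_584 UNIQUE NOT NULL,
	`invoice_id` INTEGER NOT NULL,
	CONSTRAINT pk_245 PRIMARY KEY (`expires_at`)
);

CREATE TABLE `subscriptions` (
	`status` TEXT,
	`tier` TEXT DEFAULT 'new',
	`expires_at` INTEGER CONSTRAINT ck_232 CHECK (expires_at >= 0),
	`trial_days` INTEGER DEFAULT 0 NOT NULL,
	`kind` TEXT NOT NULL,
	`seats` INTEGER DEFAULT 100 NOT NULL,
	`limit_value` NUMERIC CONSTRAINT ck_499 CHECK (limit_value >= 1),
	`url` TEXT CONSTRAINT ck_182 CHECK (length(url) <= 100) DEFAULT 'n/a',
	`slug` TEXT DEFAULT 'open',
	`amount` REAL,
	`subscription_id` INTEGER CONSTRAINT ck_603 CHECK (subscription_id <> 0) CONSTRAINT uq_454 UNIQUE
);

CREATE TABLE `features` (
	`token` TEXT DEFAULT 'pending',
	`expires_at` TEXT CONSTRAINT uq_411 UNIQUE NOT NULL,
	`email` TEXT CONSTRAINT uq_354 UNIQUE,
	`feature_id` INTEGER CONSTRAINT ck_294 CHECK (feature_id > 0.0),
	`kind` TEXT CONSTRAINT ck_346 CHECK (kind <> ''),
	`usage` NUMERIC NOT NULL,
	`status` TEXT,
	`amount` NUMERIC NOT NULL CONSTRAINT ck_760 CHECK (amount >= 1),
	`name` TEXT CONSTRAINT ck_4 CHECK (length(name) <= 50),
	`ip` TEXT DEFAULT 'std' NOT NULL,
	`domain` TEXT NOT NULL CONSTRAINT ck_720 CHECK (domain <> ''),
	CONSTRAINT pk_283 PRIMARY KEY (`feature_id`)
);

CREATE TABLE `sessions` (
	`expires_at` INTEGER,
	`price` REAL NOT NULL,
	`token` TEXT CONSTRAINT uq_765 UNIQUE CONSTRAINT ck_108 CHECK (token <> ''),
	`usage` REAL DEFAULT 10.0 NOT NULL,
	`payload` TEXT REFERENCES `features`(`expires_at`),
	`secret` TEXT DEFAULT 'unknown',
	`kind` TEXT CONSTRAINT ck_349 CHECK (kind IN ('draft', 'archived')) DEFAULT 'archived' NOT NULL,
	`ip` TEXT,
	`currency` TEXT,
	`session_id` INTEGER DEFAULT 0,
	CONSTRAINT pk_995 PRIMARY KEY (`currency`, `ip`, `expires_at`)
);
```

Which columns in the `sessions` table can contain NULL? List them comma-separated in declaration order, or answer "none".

token, payload, secret, session_id

- expires_at: part of the PRIMARY KEY, which implies NOT NULL → not nullable.
- price: declared NOT NULL → not nullable.
- token: CHECK does not forbid NULL (a CHECK constraint passes when its expression is NULL) → nullable.
- usage: declared NOT NULL → not nullable.
- payload: a foreign key column may be NULL unless separately constrained → nullable.
- secret: DEFAULT only fills an omitted column; an explicit NULL is still allowed → nullable.
- kind: declared NOT NULL → not nullable.
- ip: part of the PRIMARY KEY, which implies NOT NULL → not nullable.
- currency: part of the PRIMARY KEY, which implies NOT NULL → not nullable.
- session_id: DEFAULT only fills an omitted column; an explicit NULL is still allowed → nullable.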